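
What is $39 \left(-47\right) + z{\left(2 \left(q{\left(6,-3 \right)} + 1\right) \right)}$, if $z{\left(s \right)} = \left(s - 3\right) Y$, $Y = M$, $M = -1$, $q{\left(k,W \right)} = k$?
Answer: $-1844$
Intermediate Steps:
$Y = -1$
$z{\left(s \right)} = 3 - s$ ($z{\left(s \right)} = \left(s - 3\right) \left(-1\right) = \left(-3 + s\right) \left(-1\right) = 3 - s$)
$39 \left(-47\right) + z{\left(2 \left(q{\left(6,-3 \right)} + 1\right) \right)} = 39 \left(-47\right) + \left(3 - 2 \left(6 + 1\right)\right) = -1833 + \left(3 - 2 \cdot 7\right) = -1833 + \left(3 - 14\right) = -1833 - 11 = -1844$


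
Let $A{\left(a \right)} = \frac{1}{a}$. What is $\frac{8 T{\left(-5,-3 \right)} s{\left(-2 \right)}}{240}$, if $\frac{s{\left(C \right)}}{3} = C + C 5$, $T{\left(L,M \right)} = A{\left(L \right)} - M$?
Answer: $- \frac{84}{25} \approx -3.36$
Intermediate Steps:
$T{\left(L,M \right)} = \frac{1}{L} - M$
$s{\left(C \right)} = 18 C$ ($s{\left(C \right)} = 3 \left(C + C 5\right) = 3 \left(C + 5 C\right) = 3 \cdot 6 C = 18 C$)
$\frac{8 T{\left(-5,-3 \right)} s{\left(-2 \right)}}{240} = \frac{8 \left(\frac{1}{-5} - -3\right) 18 \left(-2\right)}{240} = 8 \left(- \frac{1}{5} + 3\right) \left(-36\right) \frac{1}{240} = 8 \cdot \frac{14}{5} \left(-36\right) \frac{1}{240} = \frac{112}{5} \left(-36\right) \frac{1}{240} = \left(- \frac{4032}{5}\right) \frac{1}{240} = - \frac{84}{25}$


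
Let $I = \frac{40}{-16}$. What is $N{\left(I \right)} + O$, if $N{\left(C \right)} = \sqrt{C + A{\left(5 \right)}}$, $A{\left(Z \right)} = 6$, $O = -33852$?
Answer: $-33852 + \frac{\sqrt{14}}{2} \approx -33850.0$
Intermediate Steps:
$I = - \frac{5}{2}$ ($I = 40 \left(- \frac{1}{16}\right) = - \frac{5}{2} \approx -2.5$)
$N{\left(C \right)} = \sqrt{6 + C}$ ($N{\left(C \right)} = \sqrt{C + 6} = \sqrt{6 + C}$)
$N{\left(I \right)} + O = \sqrt{6 - \frac{5}{2}} - 33852 = \sqrt{\frac{7}{2}} - 33852 = \frac{\sqrt{14}}{2} - 33852 = -33852 + \frac{\sqrt{14}}{2}$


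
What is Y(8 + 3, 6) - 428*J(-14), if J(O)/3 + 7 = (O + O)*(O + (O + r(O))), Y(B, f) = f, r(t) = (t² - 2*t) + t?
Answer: 6552258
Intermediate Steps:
r(t) = t² - t
J(O) = -21 + 6*O*(2*O + O*(-1 + O)) (J(O) = -21 + 3*((O + O)*(O + (O + O*(-1 + O)))) = -21 + 3*((2*O)*(2*O + O*(-1 + O))) = -21 + 3*(2*O*(2*O + O*(-1 + O))) = -21 + 6*O*(2*O + O*(-1 + O)))
Y(8 + 3, 6) - 428*J(-14) = 6 - 428*(-21 + 6*(-14)² + 6*(-14)³) = 6 - 428*(-21 + 6*196 + 6*(-2744)) = 6 - 428*(-21 + 1176 - 16464) = 6 - 428*(-15309) = 6 + 6552252 = 6552258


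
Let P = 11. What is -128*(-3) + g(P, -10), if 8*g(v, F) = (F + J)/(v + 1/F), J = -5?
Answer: 167349/436 ≈ 383.83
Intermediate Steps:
g(v, F) = (-5 + F)/(8*(v + 1/F)) (g(v, F) = ((F - 5)/(v + 1/F))/8 = ((-5 + F)/(v + 1/F))/8 = (-5 + F)/(8*(v + 1/F)))
-128*(-3) + g(P, -10) = -128*(-3) + (⅛)*(-10)*(-5 - 10)/(1 - 10*11) = 384 + (⅛)*(-10)*(-15)/(1 - 110) = 384 + (⅛)*(-10)*(-15)/(-109) = 384 + (⅛)*(-10)*(-1/109)*(-15) = 384 - 75/436 = 167349/436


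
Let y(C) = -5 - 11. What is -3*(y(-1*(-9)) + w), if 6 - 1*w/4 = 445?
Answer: 5316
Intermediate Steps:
y(C) = -16
w = -1756 (w = 24 - 4*445 = 24 - 1780 = -1756)
-3*(y(-1*(-9)) + w) = -3*(-16 - 1756) = -3*(-1772) = 5316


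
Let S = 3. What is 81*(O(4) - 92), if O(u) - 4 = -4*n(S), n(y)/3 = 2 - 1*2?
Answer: -7128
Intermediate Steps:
n(y) = 0 (n(y) = 3*(2 - 1*2) = 3*(2 - 2) = 3*0 = 0)
O(u) = 4 (O(u) = 4 - 4*0 = 4 + 0 = 4)
81*(O(4) - 92) = 81*(4 - 92) = 81*(-88) = -7128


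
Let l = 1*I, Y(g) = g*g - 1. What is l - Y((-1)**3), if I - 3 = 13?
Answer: 16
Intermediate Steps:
I = 16 (I = 3 + 13 = 16)
Y(g) = -1 + g**2 (Y(g) = g**2 - 1 = -1 + g**2)
l = 16 (l = 1*16 = 16)
l - Y((-1)**3) = 16 - (-1 + ((-1)**3)**2) = 16 - (-1 + (-1)**2) = 16 - (-1 + 1) = 16 - 1*0 = 16 + 0 = 16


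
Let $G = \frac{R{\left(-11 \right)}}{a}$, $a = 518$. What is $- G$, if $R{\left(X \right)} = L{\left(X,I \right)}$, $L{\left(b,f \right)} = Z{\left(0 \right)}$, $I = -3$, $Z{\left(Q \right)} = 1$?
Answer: $- \frac{1}{518} \approx -0.0019305$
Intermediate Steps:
$L{\left(b,f \right)} = 1$
$R{\left(X \right)} = 1$
$G = \frac{1}{518}$ ($G = 1 \cdot \frac{1}{518} = \frac{1}{518} \approx 0.0019305$)
$- G = \left(-1\right) \frac{1}{518} = - \frac{1}{518}$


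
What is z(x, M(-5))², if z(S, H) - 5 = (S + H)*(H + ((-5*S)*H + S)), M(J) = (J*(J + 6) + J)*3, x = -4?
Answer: 464876721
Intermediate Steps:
M(J) = 3*J + 3*J*(6 + J) (M(J) = (J*(6 + J) + J)*3 = (J + J*(6 + J))*3 = 3*J + 3*J*(6 + J))
z(S, H) = 5 + (H + S)*(H + S - 5*H*S) (z(S, H) = 5 + (S + H)*(H + ((-5*S)*H + S)) = 5 + (H + S)*(H + (-5*H*S + S)) = 5 + (H + S)*(H + (S - 5*H*S)) = 5 + (H + S)*(H + S - 5*H*S))
z(x, M(-5))² = (5 + (3*(-5)*(7 - 5))² + (-4)² - 5*3*(-5)*(7 - 5)*(-4)² - 5*(-4)*(3*(-5)*(7 - 5))² + 2*(3*(-5)*(7 - 5))*(-4))² = (5 + (3*(-5)*2)² + 16 - 5*3*(-5)*2*16 - 5*(-4)*(3*(-5)*2)² + 2*(3*(-5)*2)*(-4))² = (5 + (-30)² + 16 - 5*(-30)*16 - 5*(-4)*(-30)² + 2*(-30)*(-4))² = (5 + 900 + 16 + 2400 - 5*(-4)*900 + 240)² = (5 + 900 + 16 + 2400 + 18000 + 240)² = 21561² = 464876721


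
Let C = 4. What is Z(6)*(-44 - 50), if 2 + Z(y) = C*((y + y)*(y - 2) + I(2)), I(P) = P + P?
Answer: -19364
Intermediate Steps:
I(P) = 2*P
Z(y) = 14 + 8*y*(-2 + y) (Z(y) = -2 + 4*((y + y)*(y - 2) + 2*2) = -2 + 4*((2*y)*(-2 + y) + 4) = -2 + 4*(2*y*(-2 + y) + 4) = -2 + 4*(4 + 2*y*(-2 + y)) = -2 + (16 + 8*y*(-2 + y)) = 14 + 8*y*(-2 + y))
Z(6)*(-44 - 50) = (14 - 16*6 + 8*6²)*(-44 - 50) = (14 - 96 + 8*36)*(-94) = (14 - 96 + 288)*(-94) = 206*(-94) = -19364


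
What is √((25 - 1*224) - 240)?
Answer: I*√439 ≈ 20.952*I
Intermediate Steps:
√((25 - 1*224) - 240) = √((25 - 224) - 240) = √(-199 - 240) = √(-439) = I*√439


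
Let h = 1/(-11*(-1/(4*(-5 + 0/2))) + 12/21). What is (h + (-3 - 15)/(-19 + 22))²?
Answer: 14884/9 ≈ 1653.8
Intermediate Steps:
h = 140/3 (h = 1/(-11*(-1/(4*(-5 + 0*(½)))) + 12*(1/21)) = 1/(-11*(-1/(4*(-5 + 0))) + 4/7) = 1/(-11/((-5*(-4))) + 4/7) = 1/(-11/20 + 4/7) = 1/(3/140) = 140/3 ≈ 46.667)
(h + (-3 - 15)/(-19 + 22))² = (140/3 + (-3 - 15)/(-19 + 22))² = (140/3 - 18/3)² = (140/3 - 18*⅓)² = (140/3 - 6)² = (122/3)² = 14884/9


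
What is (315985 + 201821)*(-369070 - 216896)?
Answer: -303416710596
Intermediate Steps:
(315985 + 201821)*(-369070 - 216896) = 517806*(-585966) = -303416710596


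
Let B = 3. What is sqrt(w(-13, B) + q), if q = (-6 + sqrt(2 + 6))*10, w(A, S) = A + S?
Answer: sqrt(-70 + 20*sqrt(2)) ≈ 6.4588*I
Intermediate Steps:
q = -60 + 20*sqrt(2) (q = (-6 + sqrt(8))*10 = (-6 + 2*sqrt(2))*10 = -60 + 20*sqrt(2) ≈ -31.716)
sqrt(w(-13, B) + q) = sqrt((-13 + 3) + (-60 + 20*sqrt(2))) = sqrt(-10 + (-60 + 20*sqrt(2))) = sqrt(-70 + 20*sqrt(2))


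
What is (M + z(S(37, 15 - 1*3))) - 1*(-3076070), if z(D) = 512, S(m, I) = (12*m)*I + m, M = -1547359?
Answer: 1529223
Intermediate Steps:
S(m, I) = m + 12*I*m (S(m, I) = 12*I*m + m = m + 12*I*m)
(M + z(S(37, 15 - 1*3))) - 1*(-3076070) = (-1547359 + 512) - 1*(-3076070) = -1546847 + 3076070 = 1529223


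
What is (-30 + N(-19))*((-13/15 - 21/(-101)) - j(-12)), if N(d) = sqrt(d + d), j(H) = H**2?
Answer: 438316/101 - 219158*I*sqrt(38)/1515 ≈ 4339.8 - 891.74*I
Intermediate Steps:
N(d) = sqrt(2)*sqrt(d) (N(d) = sqrt(2*d) = sqrt(2)*sqrt(d))
(-30 + N(-19))*((-13/15 - 21/(-101)) - j(-12)) = (-30 + sqrt(2)*sqrt(-19))*((-13/15 - 21/(-101)) - 1*(-12)**2) = (-30 + sqrt(2)*(I*sqrt(19)))*((-13*1/15 - 21*(-1/101)) - 1*144) = (-30 + I*sqrt(38))*((-13/15 + 21/101) - 144) = (-30 + I*sqrt(38))*(-998/1515 - 144) = (-30 + I*sqrt(38))*(-219158/1515) = 438316/101 - 219158*I*sqrt(38)/1515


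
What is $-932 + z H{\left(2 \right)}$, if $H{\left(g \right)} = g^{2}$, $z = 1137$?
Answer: $3616$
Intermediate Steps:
$-932 + z H{\left(2 \right)} = -932 + 1137 \cdot 2^{2} = -932 + 1137 \cdot 4 = -932 + 4548 = 3616$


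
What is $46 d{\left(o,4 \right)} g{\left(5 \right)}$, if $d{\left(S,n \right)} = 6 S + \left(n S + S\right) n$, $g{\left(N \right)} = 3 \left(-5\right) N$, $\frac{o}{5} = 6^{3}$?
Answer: $-96876000$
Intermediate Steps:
$o = 1080$ ($o = 5 \cdot 6^{3} = 5 \cdot 216 = 1080$)
$g{\left(N \right)} = - 15 N$
$d{\left(S,n \right)} = 6 S + n \left(S + S n\right)$ ($d{\left(S,n \right)} = 6 S + \left(S n + S\right) n = 6 S + \left(S + S n\right) n = 6 S + n \left(S + S n\right)$)
$46 d{\left(o,4 \right)} g{\left(5 \right)} = 46 \cdot 1080 \left(6 + 4 + 4^{2}\right) \left(\left(-15\right) 5\right) = 46 \cdot 1080 \left(6 + 4 + 16\right) \left(-75\right) = 46 \cdot 1080 \cdot 26 \left(-75\right) = 46 \cdot 28080 \left(-75\right) = 46 \left(-2106000\right) = -96876000$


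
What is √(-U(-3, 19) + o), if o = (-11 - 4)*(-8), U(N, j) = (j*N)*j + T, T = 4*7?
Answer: 5*√47 ≈ 34.278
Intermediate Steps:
T = 28
U(N, j) = 28 + N*j² (U(N, j) = (j*N)*j + 28 = (N*j)*j + 28 = N*j² + 28 = 28 + N*j²)
o = 120 (o = -15*(-8) = 120)
√(-U(-3, 19) + o) = √(-(28 - 3*19²) + 120) = √(-(28 - 3*361) + 120) = √(-(28 - 1083) + 120) = √(-1*(-1055) + 120) = √(1055 + 120) = √1175 = 5*√47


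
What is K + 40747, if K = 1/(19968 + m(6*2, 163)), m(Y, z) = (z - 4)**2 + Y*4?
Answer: 1845716860/45297 ≈ 40747.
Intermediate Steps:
m(Y, z) = (-4 + z)**2 + 4*Y
K = 1/45297 (K = 1/(19968 + ((-4 + 163)**2 + 4*(6*2))) = 1/(19968 + (159**2 + 4*12)) = 1/(19968 + (25281 + 48)) = 1/(19968 + 25329) = 1/45297 ≈ 2.2077e-5)
K + 40747 = 1/45297 + 40747 = 1845716860/45297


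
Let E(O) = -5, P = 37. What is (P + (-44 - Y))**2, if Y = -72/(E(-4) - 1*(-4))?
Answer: 6241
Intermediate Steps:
Y = 72 (Y = -72/(-5 - 1*(-4)) = -72/(-5 + 4) = -72/(-1) = -72*(-1) = 72)
(P + (-44 - Y))**2 = (37 + (-44 - 1*72))**2 = (37 + (-44 - 72))**2 = (37 - 116)**2 = (-79)**2 = 6241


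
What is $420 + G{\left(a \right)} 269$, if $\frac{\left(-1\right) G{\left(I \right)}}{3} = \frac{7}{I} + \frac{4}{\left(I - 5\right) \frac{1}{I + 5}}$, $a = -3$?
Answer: $3110$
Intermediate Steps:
$G{\left(I \right)} = - \frac{21}{I} - \frac{12 \left(5 + I\right)}{-5 + I}$ ($G{\left(I \right)} = - 3 \left(\frac{7}{I} + \frac{4}{\left(I - 5\right) \frac{1}{I + 5}}\right) = - 3 \left(\frac{7}{I} + \frac{4}{\left(-5 + I\right) \frac{1}{5 + I}}\right) = - 3 \left(\frac{7}{I} + \frac{4}{\frac{1}{5 + I} \left(-5 + I\right)}\right) = - 3 \left(\frac{7}{I} + 4 \frac{5 + I}{-5 + I}\right) = - 3 \left(\frac{7}{I} + \frac{4 \left(5 + I\right)}{-5 + I}\right) = - \frac{21}{I} - \frac{12 \left(5 + I\right)}{-5 + I}$)
$420 + G{\left(a \right)} 269 = 420 + \frac{3 \left(35 - -81 - 4 \left(-3\right)^{2}\right)}{\left(-3\right) \left(-5 - 3\right)} 269 = 420 + 3 \left(- \frac{1}{3}\right) \frac{1}{-8} \left(35 + 81 - 36\right) 269 = 420 + 3 \left(- \frac{1}{3}\right) \left(- \frac{1}{8}\right) \left(35 + 81 - 36\right) 269 = 420 + 3 \left(- \frac{1}{3}\right) \left(- \frac{1}{8}\right) 80 \cdot 269 = 420 + 10 \cdot 269 = 420 + 2690 = 3110$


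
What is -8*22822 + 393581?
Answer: 211005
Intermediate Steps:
-8*22822 + 393581 = -182576 + 393581 = 211005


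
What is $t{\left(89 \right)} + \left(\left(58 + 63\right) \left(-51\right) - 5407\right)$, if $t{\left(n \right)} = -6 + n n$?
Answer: $-3663$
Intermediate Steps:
$t{\left(n \right)} = -6 + n^{2}$
$t{\left(89 \right)} + \left(\left(58 + 63\right) \left(-51\right) - 5407\right) = \left(-6 + 89^{2}\right) + \left(\left(58 + 63\right) \left(-51\right) - 5407\right) = \left(-6 + 7921\right) + \left(121 \left(-51\right) - 5407\right) = 7915 - 11578 = -3663$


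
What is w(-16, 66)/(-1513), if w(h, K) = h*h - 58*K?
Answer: 3572/1513 ≈ 2.3609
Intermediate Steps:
w(h, K) = h² - 58*K
w(-16, 66)/(-1513) = ((-16)² - 58*66)/(-1513) = (256 - 3828)*(-1/1513) = -3572*(-1/1513) = 3572/1513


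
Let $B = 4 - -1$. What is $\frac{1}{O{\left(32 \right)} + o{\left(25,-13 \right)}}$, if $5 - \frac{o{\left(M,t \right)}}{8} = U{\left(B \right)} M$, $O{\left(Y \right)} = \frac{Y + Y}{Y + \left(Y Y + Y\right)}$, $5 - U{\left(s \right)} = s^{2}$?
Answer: $\frac{17}{68681} \approx 0.00024752$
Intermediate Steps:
$B = 5$ ($B = 4 + 1 = 5$)
$U{\left(s \right)} = 5 - s^{2}$
$O{\left(Y \right)} = \frac{2 Y}{Y^{2} + 2 Y}$ ($O{\left(Y \right)} = \frac{2 Y}{Y + \left(Y^{2} + Y\right)} = \frac{2 Y}{Y + \left(Y + Y^{2}\right)} = \frac{2 Y}{Y^{2} + 2 Y}$)
$o{\left(M,t \right)} = 40 + 160 M$ ($o{\left(M,t \right)} = 40 - 8 \left(5 - 5^{2}\right) M = 40 - 8 \left(5 - 25\right) M = 40 - 8 \left(- 20 M\right) = 40 + 160 M$)
$\frac{1}{O{\left(32 \right)} + o{\left(25,-13 \right)}} = \frac{1}{\frac{2}{2 + 32} + \left(40 + 160 \cdot 25\right)} = \frac{1}{\frac{2}{34} + \left(40 + 4000\right)} = \frac{1}{2 \cdot \frac{1}{34} + 4040} = \frac{1}{\frac{1}{17} + 4040} = \frac{1}{\frac{68681}{17}} = \frac{17}{68681}$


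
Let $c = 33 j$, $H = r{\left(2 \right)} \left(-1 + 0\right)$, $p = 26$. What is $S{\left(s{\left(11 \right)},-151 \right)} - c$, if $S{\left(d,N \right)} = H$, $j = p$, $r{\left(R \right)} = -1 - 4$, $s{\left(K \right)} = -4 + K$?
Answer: $-853$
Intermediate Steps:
$r{\left(R \right)} = -5$ ($r{\left(R \right)} = -1 - 4 = -5$)
$j = 26$
$H = 5$ ($H = - 5 \left(-1 + 0\right) = \left(-5\right) \left(-1\right) = 5$)
$S{\left(d,N \right)} = 5$
$c = 858$ ($c = 33 \cdot 26 = 858$)
$S{\left(s{\left(11 \right)},-151 \right)} - c = 5 - 858 = -853$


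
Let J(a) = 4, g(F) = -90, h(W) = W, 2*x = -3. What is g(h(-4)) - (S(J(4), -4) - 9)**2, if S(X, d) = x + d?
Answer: -1201/4 ≈ -300.25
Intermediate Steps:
x = -3/2 (x = (1/2)*(-3) = -3/2 ≈ -1.5000)
S(X, d) = -3/2 + d
g(h(-4)) - (S(J(4), -4) - 9)**2 = -90 - ((-3/2 - 4) - 9)**2 = -90 - (-11/2 - 9)**2 = -90 - (-29/2)**2 = -90 - 1*841/4 = -90 - 841/4 = -1201/4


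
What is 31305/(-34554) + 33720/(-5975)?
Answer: -90147217/13764010 ≈ -6.5495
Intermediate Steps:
31305/(-34554) + 33720/(-5975) = 31305*(-1/34554) + 33720*(-1/5975) = -10435/11518 - 6744/1195 = -90147217/13764010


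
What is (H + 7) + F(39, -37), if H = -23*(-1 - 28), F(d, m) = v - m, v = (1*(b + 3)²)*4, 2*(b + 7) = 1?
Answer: 760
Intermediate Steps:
b = -13/2 (b = -7 + (½)*1 = -7 + ½ = -13/2 ≈ -6.5000)
v = 49 (v = (1*(-13/2 + 3)²)*4 = (1*(-7/2)²)*4 = (1*(49/4))*4 = (49/4)*4 = 49)
F(d, m) = 49 - m
H = 667 (H = -23*(-29) = 667)
(H + 7) + F(39, -37) = (667 + 7) + (49 - 1*(-37)) = 674 + (49 + 37) = 674 + 86 = 760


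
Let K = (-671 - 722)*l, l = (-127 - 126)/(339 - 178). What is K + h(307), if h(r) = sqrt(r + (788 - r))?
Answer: 2189 + 2*sqrt(197) ≈ 2217.1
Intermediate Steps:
l = -11/7 (l = -253/161 = -253*1/161 = -11/7 ≈ -1.5714)
h(r) = 2*sqrt(197) (h(r) = sqrt(788) = 2*sqrt(197))
K = 2189 (K = (-671 - 722)*(-11/7) = -1393*(-11/7) = 2189)
K + h(307) = 2189 + 2*sqrt(197)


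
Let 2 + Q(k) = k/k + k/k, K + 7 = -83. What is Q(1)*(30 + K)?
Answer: 0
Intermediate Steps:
K = -90 (K = -7 - 83 = -90)
Q(k) = 0 (Q(k) = -2 + (k/k + k/k) = -2 + (1 + 1) = -2 + 2 = 0)
Q(1)*(30 + K) = 0*(30 - 90) = 0*(-60) = 0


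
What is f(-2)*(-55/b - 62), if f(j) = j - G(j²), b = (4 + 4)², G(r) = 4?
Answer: 12069/32 ≈ 377.16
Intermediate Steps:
b = 64 (b = 8² = 64)
f(j) = -4 + j (f(j) = j - 1*4 = j - 4 = -4 + j)
f(-2)*(-55/b - 62) = (-4 - 2)*(-55/64 - 62) = -6*(-55*1/64 - 62) = -6*(-55/64 - 62) = -6*(-4023/64) = 12069/32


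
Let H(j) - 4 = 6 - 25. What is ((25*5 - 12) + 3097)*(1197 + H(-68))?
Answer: 3794220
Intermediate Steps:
H(j) = -15 (H(j) = 4 + (6 - 25) = 4 - 19 = -15)
((25*5 - 12) + 3097)*(1197 + H(-68)) = ((25*5 - 12) + 3097)*(1197 - 15) = ((125 - 12) + 3097)*1182 = (113 + 3097)*1182 = 3210*1182 = 3794220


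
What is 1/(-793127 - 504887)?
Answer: -1/1298014 ≈ -7.7041e-7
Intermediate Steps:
1/(-793127 - 504887) = 1/(-1298014) = -1/1298014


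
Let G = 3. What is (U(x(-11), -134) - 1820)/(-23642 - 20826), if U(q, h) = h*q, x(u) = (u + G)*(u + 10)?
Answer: 723/11117 ≈ 0.065036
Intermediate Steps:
x(u) = (3 + u)*(10 + u) (x(u) = (u + 3)*(u + 10) = (3 + u)*(10 + u))
(U(x(-11), -134) - 1820)/(-23642 - 20826) = (-134*(30 + (-11)² + 13*(-11)) - 1820)/(-23642 - 20826) = (-134*(30 + 121 - 143) - 1820)/(-44468) = (-134*8 - 1820)*(-1/44468) = (-1072 - 1820)*(-1/44468) = -2892*(-1/44468) = 723/11117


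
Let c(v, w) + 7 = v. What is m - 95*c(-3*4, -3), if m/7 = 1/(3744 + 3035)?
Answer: 12236102/6779 ≈ 1805.0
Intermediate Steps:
c(v, w) = -7 + v
m = 7/6779 (m = 7/(3744 + 3035) = 7/6779 ≈ 0.0010326)
m - 95*c(-3*4, -3) = 7/6779 - 95*(-7 - 3*4) = 7/6779 - 95*(-7 - 12) = 7/6779 - 95*(-19) = 7/6779 + 1805 = 12236102/6779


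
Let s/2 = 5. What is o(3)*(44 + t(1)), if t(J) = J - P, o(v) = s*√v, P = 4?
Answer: 410*√3 ≈ 710.14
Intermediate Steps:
s = 10 (s = 2*5 = 10)
o(v) = 10*√v
t(J) = -4 + J (t(J) = J - 1*4 = J - 4 = -4 + J)
o(3)*(44 + t(1)) = (10*√3)*(44 + (-4 + 1)) = (10*√3)*(44 - 3) = (10*√3)*41 = 410*√3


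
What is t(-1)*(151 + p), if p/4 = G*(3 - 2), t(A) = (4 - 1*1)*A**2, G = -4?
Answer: 405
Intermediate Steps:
t(A) = 3*A**2 (t(A) = (4 - 1)*A**2 = 3*A**2)
p = -16 (p = 4*(-4*(3 - 2)) = 4*(-4*1) = 4*(-4) = -16)
t(-1)*(151 + p) = (3*(-1)**2)*(151 - 16) = (3*1)*135 = 3*135 = 405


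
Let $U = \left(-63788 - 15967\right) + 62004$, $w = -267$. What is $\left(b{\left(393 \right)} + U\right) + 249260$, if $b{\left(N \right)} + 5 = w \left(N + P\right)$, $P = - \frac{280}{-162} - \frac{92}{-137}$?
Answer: $\frac{465823279}{3699} \approx 1.2593 \cdot 10^{5}$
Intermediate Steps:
$P = \frac{26632}{11097}$ ($P = \left(-280\right) \left(- \frac{1}{162}\right) - - \frac{92}{137} = \frac{140}{81} + \frac{92}{137} = \frac{26632}{11097} \approx 2.3999$)
$b{\left(N \right)} = - \frac{2388743}{3699} - 267 N$ ($b{\left(N \right)} = -5 - 267 \left(N + \frac{26632}{11097}\right) = -5 - 267 \left(\frac{26632}{11097} + N\right) = -5 - \left(\frac{2370248}{3699} + 267 N\right) = - \frac{2388743}{3699} - 267 N$)
$U = -17751$ ($U = -79755 + 62004 = -17751$)
$\left(b{\left(393 \right)} + U\right) + 249260 = \left(\left(- \frac{2388743}{3699} - 104931\right) - 17751\right) + 249260 = \left(- \frac{390528512}{3699} - 17751\right) + 249260 = - \frac{456189461}{3699} + 249260 = \frac{465823279}{3699}$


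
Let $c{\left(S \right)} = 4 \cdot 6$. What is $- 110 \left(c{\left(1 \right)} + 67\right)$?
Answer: $-10010$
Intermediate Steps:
$c{\left(S \right)} = 24$
$- 110 \left(c{\left(1 \right)} + 67\right) = - 110 \left(24 + 67\right) = \left(-110\right) 91 = -10010$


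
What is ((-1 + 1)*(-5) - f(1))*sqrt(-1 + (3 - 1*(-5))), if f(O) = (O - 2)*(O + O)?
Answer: 2*sqrt(7) ≈ 5.2915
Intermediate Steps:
f(O) = 2*O*(-2 + O) (f(O) = (-2 + O)*(2*O) = 2*O*(-2 + O))
((-1 + 1)*(-5) - f(1))*sqrt(-1 + (3 - 1*(-5))) = ((-1 + 1)*(-5) - 2*(-2 + 1))*sqrt(-1 + (3 - 1*(-5))) = (0*(-5) - 2*(-1))*sqrt(-1 + (3 + 5)) = (0 - 1*(-2))*sqrt(-1 + 8) = (0 + 2)*sqrt(7) = 2*sqrt(7)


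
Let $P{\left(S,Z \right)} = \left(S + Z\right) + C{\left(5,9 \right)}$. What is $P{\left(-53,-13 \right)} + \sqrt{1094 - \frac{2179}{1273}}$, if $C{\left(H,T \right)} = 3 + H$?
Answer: $-58 + \frac{\sqrt{1770084859}}{1273} \approx -24.95$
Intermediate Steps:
$P{\left(S,Z \right)} = 8 + S + Z$ ($P{\left(S,Z \right)} = \left(S + Z\right) + \left(3 + 5\right) = \left(S + Z\right) + 8 = 8 + S + Z$)
$P{\left(-53,-13 \right)} + \sqrt{1094 - \frac{2179}{1273}} = \left(8 - 53 - 13\right) + \sqrt{1094 - \frac{2179}{1273}} = -58 + \sqrt{1094 - \frac{2179}{1273}} = -58 + \sqrt{\frac{1390483}{1273}} = -58 + \frac{\sqrt{1770084859}}{1273}$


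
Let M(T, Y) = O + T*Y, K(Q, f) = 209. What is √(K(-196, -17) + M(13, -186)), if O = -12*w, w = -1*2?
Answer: I*√2185 ≈ 46.744*I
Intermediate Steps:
w = -2
O = 24 (O = -12*(-2) = 24)
M(T, Y) = 24 + T*Y
√(K(-196, -17) + M(13, -186)) = √(209 + (24 + 13*(-186))) = √(209 + (24 - 2418)) = √(209 - 2394) = √(-2185) = I*√2185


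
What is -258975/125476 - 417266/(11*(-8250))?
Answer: 14427443683/5693473500 ≈ 2.5340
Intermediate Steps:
-258975/125476 - 417266/(11*(-8250)) = -258975*1/125476 - 417266/(-90750) = -258975/125476 - 417266*(-1/90750) = -258975/125476 + 208633/45375 = 14427443683/5693473500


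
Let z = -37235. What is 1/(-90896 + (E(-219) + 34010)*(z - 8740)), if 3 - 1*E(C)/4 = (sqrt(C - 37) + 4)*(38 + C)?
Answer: -848697973/1582394244516297458 + 133143600*I/791197122258148729 ≈ -5.3634e-10 + 1.6828e-10*I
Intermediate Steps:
E(C) = 12 - 4*(4 + sqrt(-37 + C))*(38 + C) (E(C) = 12 - 4*(sqrt(C - 37) + 4)*(38 + C) = 12 - 4*(sqrt(-37 + C) + 4)*(38 + C) = 12 - 4*(4 + sqrt(-37 + C))*(38 + C))
1/(-90896 + (E(-219) + 34010)*(z - 8740)) = 1/(-90896 + ((-596 - 152*sqrt(-37 - 219) - 16*(-219) - 4*(-219)*sqrt(-37 - 219)) + 34010)*(-37235 - 8740)) = 1/(-90896 + ((-596 - 2432*I + 3504 - 4*(-219)*sqrt(-256)) + 34010)*(-45975)) = 1/(-90896 + ((-596 - 2432*I + 3504 - 4*(-219)*16*I) + 34010)*(-45975)) = 1/(-90896 + ((-596 - 2432*I + 3504 + 14016*I) + 34010)*(-45975)) = 1/(-90896 + ((2908 + 11584*I) + 34010)*(-45975)) = 1/(-90896 + (36918 + 11584*I)*(-45975)) = 1/(-90896 + (-1697305050 - 532574400*I)) = 1/(-1697395946 - 532574400*I) = (-1697395946 + 532574400*I)/3164788489032594916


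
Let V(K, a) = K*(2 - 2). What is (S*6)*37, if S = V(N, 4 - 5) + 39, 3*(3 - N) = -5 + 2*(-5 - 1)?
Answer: 8658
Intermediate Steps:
N = 26/3 (N = 3 - (-5 + 2*(-5 - 1))/3 = 3 - (-5 + 2*(-6))/3 = 3 - (-5 - 12)/3 = 3 - ⅓*(-17) = 3 + 17/3 = 26/3 ≈ 8.6667)
V(K, a) = 0 (V(K, a) = K*0 = 0)
S = 39 (S = 0 + 39 = 39)
(S*6)*37 = (39*6)*37 = 234*37 = 8658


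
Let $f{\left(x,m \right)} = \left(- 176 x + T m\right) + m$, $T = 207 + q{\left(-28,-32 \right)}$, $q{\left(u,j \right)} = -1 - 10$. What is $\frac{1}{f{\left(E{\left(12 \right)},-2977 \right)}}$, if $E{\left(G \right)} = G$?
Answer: $- \frac{1}{588581} \approx -1.699 \cdot 10^{-6}$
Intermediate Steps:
$q{\left(u,j \right)} = -11$ ($q{\left(u,j \right)} = -1 - 10 = -11$)
$T = 196$ ($T = 207 - 11 = 196$)
$f{\left(x,m \right)} = - 176 x + 197 m$ ($f{\left(x,m \right)} = \left(- 176 x + 196 m\right) + m = - 176 x + 197 m$)
$\frac{1}{f{\left(E{\left(12 \right)},-2977 \right)}} = \frac{1}{\left(-176\right) 12 + 197 \left(-2977\right)} = \frac{1}{-2112 - 586469} = \frac{1}{-588581} = - \frac{1}{588581}$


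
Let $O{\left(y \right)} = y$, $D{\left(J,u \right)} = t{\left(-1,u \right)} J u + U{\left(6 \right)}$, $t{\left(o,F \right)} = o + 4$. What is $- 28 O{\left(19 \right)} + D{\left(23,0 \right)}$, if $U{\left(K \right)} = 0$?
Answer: $-532$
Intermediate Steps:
$t{\left(o,F \right)} = 4 + o$
$D{\left(J,u \right)} = 3 J u$ ($D{\left(J,u \right)} = \left(4 - 1\right) J u + 0 = 3 J u + 0 = 3 J u$)
$- 28 O{\left(19 \right)} + D{\left(23,0 \right)} = \left(-28\right) 19 + 3 \cdot 23 \cdot 0 = -532 + 0 = -532$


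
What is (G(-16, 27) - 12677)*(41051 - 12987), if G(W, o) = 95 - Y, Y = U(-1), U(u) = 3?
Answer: -353185440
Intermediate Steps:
Y = 3
G(W, o) = 92 (G(W, o) = 95 - 1*3 = 95 - 3 = 92)
(G(-16, 27) - 12677)*(41051 - 12987) = (92 - 12677)*(41051 - 12987) = -12585*28064 = -353185440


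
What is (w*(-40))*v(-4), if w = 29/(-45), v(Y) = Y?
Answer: -928/9 ≈ -103.11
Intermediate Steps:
w = -29/45 (w = 29*(-1/45) = -29/45 ≈ -0.64444)
(w*(-40))*v(-4) = -29/45*(-40)*(-4) = (232/9)*(-4) = -928/9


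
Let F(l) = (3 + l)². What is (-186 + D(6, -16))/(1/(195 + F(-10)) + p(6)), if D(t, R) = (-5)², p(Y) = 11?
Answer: -39284/2685 ≈ -14.631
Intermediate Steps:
D(t, R) = 25
(-186 + D(6, -16))/(1/(195 + F(-10)) + p(6)) = (-186 + 25)/(1/(195 + (3 - 10)²) + 11) = -161/(1/(195 + (-7)²) + 11) = -161/(1/(195 + 49) + 11) = -161/(1/244 + 11) = -161/2685/244 = -161*244/2685 = -39284/2685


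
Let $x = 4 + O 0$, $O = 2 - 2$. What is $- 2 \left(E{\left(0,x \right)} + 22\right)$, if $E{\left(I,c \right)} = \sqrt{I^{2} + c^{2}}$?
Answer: $-52$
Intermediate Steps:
$O = 0$
$x = 4$ ($x = 4 + 0 \cdot 0 = 4 + 0 = 4$)
$- 2 \left(E{\left(0,x \right)} + 22\right) = - 2 \left(\sqrt{0^{2} + 4^{2}} + 22\right) = - 2 \left(\sqrt{0 + 16} + 22\right) = - 2 \left(\sqrt{16} + 22\right) = - 2 \left(4 + 22\right) = \left(-2\right) 26 = -52$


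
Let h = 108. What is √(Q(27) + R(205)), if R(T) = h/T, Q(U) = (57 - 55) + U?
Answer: √1240865/205 ≈ 5.4339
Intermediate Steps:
Q(U) = 2 + U
R(T) = 108/T
√(Q(27) + R(205)) = √((2 + 27) + 108/205) = √(29 + 108*(1/205)) = √(29 + 108/205) = √(6053/205) = √1240865/205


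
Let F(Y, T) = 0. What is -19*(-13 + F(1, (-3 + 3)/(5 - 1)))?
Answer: 247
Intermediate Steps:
-19*(-13 + F(1, (-3 + 3)/(5 - 1))) = -19*(-13 + 0) = -19*(-13) = 247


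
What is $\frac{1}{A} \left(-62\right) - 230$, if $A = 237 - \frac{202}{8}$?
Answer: $- \frac{195058}{847} \approx -230.29$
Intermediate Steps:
$A = \frac{847}{4}$ ($A = 237 - \frac{101}{4} = \frac{847}{4} \approx 211.75$)
$\frac{1}{A} \left(-62\right) - 230 = \frac{1}{\frac{847}{4}} \left(-62\right) - 230 = \frac{4}{847} \left(-62\right) - 230 = - \frac{248}{847} - 230 = - \frac{195058}{847}$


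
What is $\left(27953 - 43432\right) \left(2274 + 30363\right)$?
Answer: $-505188123$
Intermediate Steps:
$\left(27953 - 43432\right) \left(2274 + 30363\right) = \left(-15479\right) 32637 = -505188123$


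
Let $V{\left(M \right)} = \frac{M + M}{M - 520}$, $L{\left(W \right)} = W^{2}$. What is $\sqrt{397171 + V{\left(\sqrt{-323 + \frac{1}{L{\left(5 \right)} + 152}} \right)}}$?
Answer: $\sqrt{3} \sqrt{\frac{12185206280 - 132391 i \sqrt{10119090}}{92040 - i \sqrt{10119090}}} \approx 630.21 - 5.4776 \cdot 10^{-5} i$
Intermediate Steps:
$V{\left(M \right)} = \frac{2 M}{-520 + M}$
$\sqrt{397171 + V{\left(\sqrt{-323 + \frac{1}{L{\left(5 \right)} + 152}} \right)}} = \sqrt{397171 + \frac{2 \sqrt{-323 + \frac{1}{5^{2} + 152}}}{-520 + \sqrt{-323 + \frac{1}{5^{2} + 152}}}} = \sqrt{397171 + \frac{2 \sqrt{-323 + \frac{1}{25 + 152}}}{-520 + \sqrt{-323 + \frac{1}{25 + 152}}}} = \sqrt{397171 + \frac{2 \sqrt{-323 + \frac{1}{177}}}{-520 + \sqrt{-323 + \frac{1}{177}}}} = \sqrt{397171 + \frac{2 \sqrt{- \frac{57170}{177}}}{-520 + \sqrt{- \frac{57170}{177}}}} = \sqrt{397171 + \frac{2 \frac{i \sqrt{10119090}}{177}}{-520 + \frac{i \sqrt{10119090}}{177}}} = \sqrt{397171 + \frac{2 i \sqrt{10119090}}{177 \left(-520 + \frac{i \sqrt{10119090}}{177}\right)}}$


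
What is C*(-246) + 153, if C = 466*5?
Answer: -573027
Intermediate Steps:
C = 2330
C*(-246) + 153 = 2330*(-246) + 153 = -573180 + 153 = -573027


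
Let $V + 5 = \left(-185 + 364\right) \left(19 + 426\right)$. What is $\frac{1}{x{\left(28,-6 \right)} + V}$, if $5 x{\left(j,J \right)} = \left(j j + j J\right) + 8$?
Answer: $\frac{5}{398874} \approx 1.2535 \cdot 10^{-5}$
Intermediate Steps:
$x{\left(j,J \right)} = \frac{8}{5} + \frac{j^{2}}{5} + \frac{J j}{5}$ ($x{\left(j,J \right)} = \frac{\left(j j + j J\right) + 8}{5} = \frac{\left(j^{2} + J j\right) + 8}{5} = \frac{8 + j^{2} + J j}{5} = \frac{8}{5} + \frac{j^{2}}{5} + \frac{J j}{5}$)
$V = 79650$ ($V = -5 + \left(-185 + 364\right) \left(19 + 426\right) = -5 + 179 \cdot 445 = -5 + 79655 = 79650$)
$\frac{1}{x{\left(28,-6 \right)} + V} = \frac{1}{\left(\frac{8}{5} + \frac{28^{2}}{5} + \frac{1}{5} \left(-6\right) 28\right) + 79650} = \frac{1}{\left(\frac{8}{5} + \frac{1}{5} \cdot 784 - \frac{168}{5}\right) + 79650} = \frac{1}{\left(\frac{8}{5} + \frac{784}{5} - \frac{168}{5}\right) + 79650} = \frac{1}{\frac{624}{5} + 79650} = \frac{1}{\frac{398874}{5}} = \frac{5}{398874}$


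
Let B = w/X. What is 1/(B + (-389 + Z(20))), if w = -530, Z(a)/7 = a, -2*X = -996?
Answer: -249/62266 ≈ -0.0039990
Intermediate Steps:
X = 498 (X = -1/2*(-996) = 498)
Z(a) = 7*a
B = -265/249 (B = -530/498 = -530*1/498 = -265/249 ≈ -1.0643)
1/(B + (-389 + Z(20))) = 1/(-265/249 + (-389 + 7*20)) = 1/(-265/249 + (-389 + 140)) = 1/(-265/249 - 249) = 1/(-62266/249) = -249/62266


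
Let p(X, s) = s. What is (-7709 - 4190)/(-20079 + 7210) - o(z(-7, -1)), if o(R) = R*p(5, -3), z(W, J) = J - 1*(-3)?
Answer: 89113/12869 ≈ 6.9246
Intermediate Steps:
z(W, J) = 3 + J (z(W, J) = J + 3 = 3 + J)
o(R) = -3*R (o(R) = R*(-3) = -3*R)
(-7709 - 4190)/(-20079 + 7210) - o(z(-7, -1)) = (-7709 - 4190)/(-20079 + 7210) - (-3)*(3 - 1) = -11899/(-12869) - (-3)*2 = -11899*(-1/12869) - 1*(-6) = 11899/12869 + 6 = 89113/12869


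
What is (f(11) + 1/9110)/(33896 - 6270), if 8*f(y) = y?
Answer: 50109/1006691440 ≈ 4.9776e-5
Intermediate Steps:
f(y) = y/8
(f(11) + 1/9110)/(33896 - 6270) = ((1/8)*11 + 1/9110)/(33896 - 6270) = (11/8 + 1/9110)/27626 = (50109/36440)*(1/27626) = 50109/1006691440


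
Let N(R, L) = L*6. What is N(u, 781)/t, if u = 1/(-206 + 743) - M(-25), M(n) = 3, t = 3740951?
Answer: 4686/3740951 ≈ 0.0012526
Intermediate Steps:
u = -1610/537 (u = 1/(-206 + 743) - 1*3 = 1/537 - 3 = -1610/537 ≈ -2.9981)
N(R, L) = 6*L
N(u, 781)/t = (6*781)/3740951 = 4686*(1/3740951) = 4686/3740951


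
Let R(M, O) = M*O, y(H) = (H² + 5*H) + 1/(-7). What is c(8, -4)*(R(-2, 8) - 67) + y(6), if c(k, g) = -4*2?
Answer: 5109/7 ≈ 729.86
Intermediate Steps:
c(k, g) = -8
y(H) = -⅐ + H² + 5*H (y(H) = (H² + 5*H) - ⅐ = -⅐ + H² + 5*H)
c(8, -4)*(R(-2, 8) - 67) + y(6) = -8*(-2*8 - 67) + (-⅐ + 6² + 5*6) = -8*(-16 - 67) + (-⅐ + 36 + 30) = -8*(-83) + 461/7 = 664 + 461/7 = 5109/7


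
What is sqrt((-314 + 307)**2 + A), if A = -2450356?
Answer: I*sqrt(2450307) ≈ 1565.3*I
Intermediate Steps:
sqrt((-314 + 307)**2 + A) = sqrt((-314 + 307)**2 - 2450356) = sqrt((-7)**2 - 2450356) = sqrt(49 - 2450356) = sqrt(-2450307) = I*sqrt(2450307)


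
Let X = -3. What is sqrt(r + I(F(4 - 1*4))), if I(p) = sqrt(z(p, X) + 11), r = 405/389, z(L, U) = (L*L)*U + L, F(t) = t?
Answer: sqrt(157545 + 151321*sqrt(11))/389 ≈ 2.0875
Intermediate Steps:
z(L, U) = L + U*L**2 (z(L, U) = L**2*U + L = U*L**2 + L = L + U*L**2)
r = 405/389 (r = 405*(1/389) = 405/389 ≈ 1.0411)
I(p) = sqrt(11 + p*(1 - 3*p)) (I(p) = sqrt(p*(1 + p*(-3)) + 11) = sqrt(p*(1 - 3*p) + 11) = sqrt(11 + p*(1 - 3*p)))
sqrt(r + I(F(4 - 1*4))) = sqrt(405/389 + sqrt(11 + (4 - 1*4)*(1 - 3*(4 - 1*4)))) = sqrt(405/389 + sqrt(11 + (4 - 4)*(1 - 3*(4 - 4)))) = sqrt(405/389 + sqrt(11 + 0*(1 - 3*0))) = sqrt(405/389 + sqrt(11 + 0*(1 + 0))) = sqrt(405/389 + sqrt(11 + 0*1)) = sqrt(405/389 + sqrt(11 + 0)) = sqrt(405/389 + sqrt(11))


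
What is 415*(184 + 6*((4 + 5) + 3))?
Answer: 106240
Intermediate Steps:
415*(184 + 6*((4 + 5) + 3)) = 415*(184 + 6*(9 + 3)) = 415*(184 + 6*12) = 415*(184 + 72) = 415*256 = 106240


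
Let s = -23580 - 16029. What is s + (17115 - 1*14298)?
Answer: -36792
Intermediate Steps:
s = -39609
s + (17115 - 1*14298) = -39609 + (17115 - 1*14298) = -39609 + (17115 - 14298) = -39609 + 2817 = -36792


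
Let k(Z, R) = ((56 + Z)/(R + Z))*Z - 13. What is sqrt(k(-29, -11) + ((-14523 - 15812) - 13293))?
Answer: 3*I*sqrt(1938730)/20 ≈ 208.86*I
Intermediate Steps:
k(Z, R) = -13 + Z*(56 + Z)/(R + Z) (k(Z, R) = ((56 + Z)/(R + Z))*Z - 13 = Z*(56 + Z)/(R + Z) - 13 = -13 + Z*(56 + Z)/(R + Z))
sqrt(k(-29, -11) + ((-14523 - 15812) - 13293)) = sqrt(((-29)**2 - 13*(-11) + 43*(-29))/(-11 - 29) + ((-14523 - 15812) - 13293)) = sqrt((841 + 143 - 1247)/(-40) + (-30335 - 13293)) = sqrt(-1/40*(-263) - 43628) = sqrt(263/40 - 43628) = sqrt(-1744857/40) = 3*I*sqrt(1938730)/20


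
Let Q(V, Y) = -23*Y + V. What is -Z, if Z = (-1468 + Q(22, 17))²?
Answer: -3374569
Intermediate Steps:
Q(V, Y) = V - 23*Y
Z = 3374569 (Z = (-1468 + (22 - 23*17))² = (-1468 + (22 - 391))² = (-1468 - 369)² = (-1837)² = 3374569)
-Z = -1*3374569 = -3374569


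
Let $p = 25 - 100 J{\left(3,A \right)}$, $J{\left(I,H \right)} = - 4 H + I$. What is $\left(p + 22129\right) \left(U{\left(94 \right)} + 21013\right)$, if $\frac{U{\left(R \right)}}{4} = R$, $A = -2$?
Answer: $450324006$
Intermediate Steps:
$U{\left(R \right)} = 4 R$
$J{\left(I,H \right)} = I - 4 H$
$p = -1075$ ($p = 25 - 100 \left(3 - -8\right) = 25 - 100 \left(3 + 8\right) = 25 - 1100 = -1075$)
$\left(p + 22129\right) \left(U{\left(94 \right)} + 21013\right) = \left(-1075 + 22129\right) \left(4 \cdot 94 + 21013\right) = 21054 \left(376 + 21013\right) = 21054 \cdot 21389 = 450324006$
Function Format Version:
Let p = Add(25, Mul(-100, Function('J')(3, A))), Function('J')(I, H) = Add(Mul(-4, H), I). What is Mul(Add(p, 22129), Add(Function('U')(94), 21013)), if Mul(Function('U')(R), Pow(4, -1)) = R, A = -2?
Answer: 450324006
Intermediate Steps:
Function('U')(R) = Mul(4, R)
Function('J')(I, H) = Add(I, Mul(-4, H))
p = -1075 (p = Add(25, Mul(-100, Add(3, Mul(-4, -2)))) = Add(25, Mul(-100, Add(3, 8))) = Add(25, Mul(-100, 11)) = Add(25, -1100) = -1075)
Mul(Add(p, 22129), Add(Function('U')(94), 21013)) = Mul(Add(-1075, 22129), Add(Mul(4, 94), 21013)) = Mul(21054, Add(376, 21013)) = Mul(21054, 21389) = 450324006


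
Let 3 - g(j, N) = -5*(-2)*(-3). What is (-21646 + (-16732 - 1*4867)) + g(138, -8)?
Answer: -43212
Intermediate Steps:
g(j, N) = 33 (g(j, N) = 3 - (-5*(-2))*(-3) = 3 - 10*(-3) = 3 - 1*(-30) = 3 + 30 = 33)
(-21646 + (-16732 - 1*4867)) + g(138, -8) = (-21646 + (-16732 - 1*4867)) + 33 = (-21646 + (-16732 - 4867)) + 33 = (-21646 - 21599) + 33 = -43245 + 33 = -43212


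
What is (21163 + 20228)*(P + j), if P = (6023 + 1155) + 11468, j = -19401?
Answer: -31250205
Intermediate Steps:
P = 18646 (P = 7178 + 11468 = 18646)
(21163 + 20228)*(P + j) = (21163 + 20228)*(18646 - 19401) = 41391*(-755) = -31250205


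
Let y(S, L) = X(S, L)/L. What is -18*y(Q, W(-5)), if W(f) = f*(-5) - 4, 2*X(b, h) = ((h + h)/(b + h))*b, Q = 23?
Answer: -207/22 ≈ -9.4091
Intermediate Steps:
X(b, h) = b*h/(b + h) (X(b, h) = (((h + h)/(b + h))*b)/2 = (((2*h)/(b + h))*b)/2 = ((2*h/(b + h))*b)/2 = (2*b*h/(b + h))/2 = b*h/(b + h))
W(f) = -4 - 5*f (W(f) = -5*f - 4 = -4 - 5*f)
y(S, L) = S/(L + S) (y(S, L) = (S*L/(S + L))/L = (S*L/(L + S))/L = (L*S/(L + S))/L = S/(L + S))
-18*y(Q, W(-5)) = -414/((-4 - 5*(-5)) + 23) = -414/((-4 + 25) + 23) = -414/(21 + 23) = -414/44 = -18*23/44 = -207/22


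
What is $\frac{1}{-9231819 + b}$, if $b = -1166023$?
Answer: $- \frac{1}{10397842} \approx -9.6174 \cdot 10^{-8}$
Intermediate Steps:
$\frac{1}{-9231819 + b} = \frac{1}{-9231819 - 1166023} = \frac{1}{-10397842} = - \frac{1}{10397842}$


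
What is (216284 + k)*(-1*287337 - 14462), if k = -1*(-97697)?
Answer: -94759151819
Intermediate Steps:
k = 97697
(216284 + k)*(-1*287337 - 14462) = (216284 + 97697)*(-1*287337 - 14462) = 313981*(-287337 - 14462) = 313981*(-301799) = -94759151819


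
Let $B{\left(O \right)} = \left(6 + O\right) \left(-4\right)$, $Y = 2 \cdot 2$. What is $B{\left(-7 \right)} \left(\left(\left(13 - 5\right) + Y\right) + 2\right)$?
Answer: $56$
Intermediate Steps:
$Y = 4$
$B{\left(O \right)} = -24 - 4 O$
$B{\left(-7 \right)} \left(\left(\left(13 - 5\right) + Y\right) + 2\right) = \left(-24 - -28\right) \left(\left(\left(13 - 5\right) + 4\right) + 2\right) = \left(-24 + 28\right) \left(\left(8 + 4\right) + 2\right) = 4 \left(12 + 2\right) = 4 \cdot 14 = 56$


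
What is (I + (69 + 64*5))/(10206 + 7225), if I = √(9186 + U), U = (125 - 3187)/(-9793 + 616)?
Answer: 389/17431 + 2*√193412121042/159964287 ≈ 0.027815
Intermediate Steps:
U = 3062/9177 (U = -3062/(-9177) = -3062*(-1/9177) = 3062/9177 ≈ 0.33366)
I = 2*√193412121042/9177 (I = √(9186 + 3062/9177) = √(84302984/9177) = 2*√193412121042/9177 ≈ 95.845)
(I + (69 + 64*5))/(10206 + 7225) = (2*√193412121042/9177 + (69 + 64*5))/(10206 + 7225) = (2*√193412121042/9177 + (69 + 320))/17431 = (2*√193412121042/9177 + 389)*(1/17431) = (389 + 2*√193412121042/9177)*(1/17431) = 389/17431 + 2*√193412121042/159964287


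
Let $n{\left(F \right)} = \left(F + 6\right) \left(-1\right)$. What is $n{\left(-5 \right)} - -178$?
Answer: $177$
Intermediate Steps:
$n{\left(F \right)} = -6 - F$ ($n{\left(F \right)} = \left(6 + F\right) \left(-1\right) = -6 - F$)
$n{\left(-5 \right)} - -178 = \left(-6 - -5\right) - -178 = \left(-6 + 5\right) + 178 = -1 + 178 = 177$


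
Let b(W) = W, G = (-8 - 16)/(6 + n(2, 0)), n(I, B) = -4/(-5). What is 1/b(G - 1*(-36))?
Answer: 17/552 ≈ 0.030797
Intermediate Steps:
n(I, B) = 4/5 (n(I, B) = -4*(-1/5) = 4/5)
G = -60/17 (G = (-8 - 16)/(6 + 4/5) = -24/34/5 = -24*5/34 = -60/17 ≈ -3.5294)
1/b(G - 1*(-36)) = 1/(-60/17 - 1*(-36)) = 1/(-60/17 + 36) = 1/(552/17) = 17/552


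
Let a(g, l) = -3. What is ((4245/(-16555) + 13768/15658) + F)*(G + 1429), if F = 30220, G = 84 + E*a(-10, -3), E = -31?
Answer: 114372533377318/2356529 ≈ 4.8534e+7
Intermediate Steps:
G = 177 (G = 84 - 31*(-3) = 84 + 93 = 177)
((4245/(-16555) + 13768/15658) + F)*(G + 1429) = ((4245/(-16555) + 13768/15658) + 30220)*(177 + 1429) = ((4245*(-1/16555) + 13768*(1/15658)) + 30220)*1606 = ((-849/3311 + 6884/7829) + 30220)*1606 = (16146103/25921819 + 30220)*1606 = (783373516283/25921819)*1606 = 114372533377318/2356529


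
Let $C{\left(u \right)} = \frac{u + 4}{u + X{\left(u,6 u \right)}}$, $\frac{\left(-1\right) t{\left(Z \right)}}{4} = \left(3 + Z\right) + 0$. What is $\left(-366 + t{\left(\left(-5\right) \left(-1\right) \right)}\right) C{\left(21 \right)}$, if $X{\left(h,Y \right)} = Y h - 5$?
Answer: $- \frac{4975}{1331} \approx -3.7378$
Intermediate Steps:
$t{\left(Z \right)} = -12 - 4 Z$ ($t{\left(Z \right)} = - 4 \left(\left(3 + Z\right) + 0\right) = - 4 \left(3 + Z\right) = -12 - 4 Z$)
$X{\left(h,Y \right)} = -5 + Y h$
$C{\left(u \right)} = \frac{4 + u}{-5 + u + 6 u^{2}}$ ($C{\left(u \right)} = \frac{u + 4}{u + \left(-5 + 6 u u\right)} = \frac{4 + u}{u + \left(-5 + 6 u^{2}\right)} = \frac{4 + u}{-5 + u + 6 u^{2}}$)
$\left(-366 + t{\left(\left(-5\right) \left(-1\right) \right)}\right) C{\left(21 \right)} = \left(-366 - \left(12 + 4 \left(\left(-5\right) \left(-1\right)\right)\right)\right) \frac{4 + 21}{-5 + 21 + 6 \cdot 21^{2}} = \left(-366 - 32\right) \frac{1}{-5 + 21 + 6 \cdot 441} \cdot 25 = \left(-366 - 32\right) \frac{1}{-5 + 21 + 2646} \cdot 25 = \left(-366 - 32\right) \frac{1}{2662} \cdot 25 = - 398 \cdot \frac{1}{2662} \cdot 25 = \left(-398\right) \frac{25}{2662} = - \frac{4975}{1331}$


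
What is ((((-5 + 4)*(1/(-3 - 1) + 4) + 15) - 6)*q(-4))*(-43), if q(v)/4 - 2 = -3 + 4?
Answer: -2709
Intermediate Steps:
q(v) = 12 (q(v) = 8 + 4*(-3 + 4) = 8 + 4*1 = 8 + 4 = 12)
((((-5 + 4)*(1/(-3 - 1) + 4) + 15) - 6)*q(-4))*(-43) = ((((-5 + 4)*(1/(-3 - 1) + 4) + 15) - 6)*12)*(-43) = (((-(1/(-4) + 4) + 15) - 6)*12)*(-43) = (((-(-¼ + 4) + 15) - 6)*12)*(-43) = (((-1*15/4 + 15) - 6)*12)*(-43) = (((-15/4 + 15) - 6)*12)*(-43) = ((45/4 - 6)*12)*(-43) = ((21/4)*12)*(-43) = 63*(-43) = -2709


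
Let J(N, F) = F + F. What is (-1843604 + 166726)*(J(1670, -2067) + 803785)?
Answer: -1340917169578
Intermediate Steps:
J(N, F) = 2*F
(-1843604 + 166726)*(J(1670, -2067) + 803785) = (-1843604 + 166726)*(2*(-2067) + 803785) = -1676878*(-4134 + 803785) = -1676878*799651 = -1340917169578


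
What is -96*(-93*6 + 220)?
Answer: 32448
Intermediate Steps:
-96*(-93*6 + 220) = -96*(-558 + 220) = -96*(-338) = 32448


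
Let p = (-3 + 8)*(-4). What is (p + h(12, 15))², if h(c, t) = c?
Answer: 64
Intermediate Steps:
p = -20 (p = 5*(-4) = -20)
(p + h(12, 15))² = (-20 + 12)² = (-8)² = 64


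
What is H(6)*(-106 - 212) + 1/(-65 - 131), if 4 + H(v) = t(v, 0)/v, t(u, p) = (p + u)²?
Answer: -124657/196 ≈ -636.00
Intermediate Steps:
H(v) = -4 + v (H(v) = -4 + (0 + v)²/v = -4 + v²/v = -4 + v)
H(6)*(-106 - 212) + 1/(-65 - 131) = (-4 + 6)*(-106 - 212) + 1/(-65 - 131) = 2*(-318) + 1/(-196) = -636 - 1/196 = -124657/196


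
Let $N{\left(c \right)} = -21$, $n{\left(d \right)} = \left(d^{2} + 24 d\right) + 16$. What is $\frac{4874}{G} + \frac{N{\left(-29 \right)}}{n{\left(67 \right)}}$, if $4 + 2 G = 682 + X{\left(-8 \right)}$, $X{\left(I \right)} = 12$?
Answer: $\frac{29787517}{2108985} \approx 14.124$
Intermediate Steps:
$n{\left(d \right)} = 16 + d^{2} + 24 d$
$G = 345$ ($G = -2 + \frac{682 + 12}{2} = -2 + \frac{1}{2} \cdot 694 = -2 + 347 = 345$)
$\frac{4874}{G} + \frac{N{\left(-29 \right)}}{n{\left(67 \right)}} = \frac{4874}{345} - \frac{21}{16 + 67^{2} + 24 \cdot 67} = 4874 \cdot \frac{1}{345} - \frac{21}{16 + 4489 + 1608} = \frac{4874}{345} - \frac{21}{6113} = \frac{29787517}{2108985}$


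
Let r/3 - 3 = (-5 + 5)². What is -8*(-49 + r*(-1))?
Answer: 464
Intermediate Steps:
r = 9 (r = 9 + 3*(-5 + 5)² = 9 + 3*0² = 9 + 3*0 = 9 + 0 = 9)
-8*(-49 + r*(-1)) = -8*(-49 + 9*(-1)) = -8*(-49 - 9) = -8*(-58) = 464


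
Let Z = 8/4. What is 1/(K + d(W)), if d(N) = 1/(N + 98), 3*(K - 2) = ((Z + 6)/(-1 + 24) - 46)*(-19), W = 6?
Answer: 2392/696407 ≈ 0.0034348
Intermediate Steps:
Z = 2 (Z = 8*(1/4) = 2)
K = 6696/23 (K = 2 + (((2 + 6)/(-1 + 24) - 46)*(-19))/3 = 2 + ((8/23 - 46)*(-19))/3 = 2 + (-1050/23*(-19))/3 = 2 + (1/3)*(19950/23) = 2 + 6650/23 = 6696/23 ≈ 291.13)
d(N) = 1/(98 + N)
1/(K + d(W)) = 1/(6696/23 + 1/(98 + 6)) = 1/(6696/23 + 1/104) = 1/(696407/2392) = 2392/696407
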